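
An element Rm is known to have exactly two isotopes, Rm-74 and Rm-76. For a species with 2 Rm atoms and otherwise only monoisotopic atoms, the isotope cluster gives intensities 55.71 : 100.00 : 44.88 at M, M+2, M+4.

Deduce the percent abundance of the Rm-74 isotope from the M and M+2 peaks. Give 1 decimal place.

52.7%

Let p = fractional abundance of Rm-74. I(M+2)/I(M) = [C(2,1)·p^1·(1−p)] / p^2 = 2·(1−p)/p = 100.00/55.71 = 1.7950
(1−p)/p = 1.7950/2 = 0.8975  ⇒  p = 1/(1 + 0.8975) = 0.5270
Rm-74: 52.7%, Rm-76: 47.3%.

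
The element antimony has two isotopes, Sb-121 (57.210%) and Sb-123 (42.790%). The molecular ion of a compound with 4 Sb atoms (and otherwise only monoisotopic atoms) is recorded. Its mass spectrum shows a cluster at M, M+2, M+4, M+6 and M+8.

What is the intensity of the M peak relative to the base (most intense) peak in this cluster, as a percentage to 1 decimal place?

Binomial terms of (0.57210 + 0.42790)^4: M 0.1071, M+2 0.3205, M+4 0.3596, M+6 0.1793, M+8 0.0335 → M+4 is the base peak.
P(M+4) = C(4,2) × 0.57210^2 × 0.42790^2 = 6 × 0.32729841 × 0.18309841 = 0.359567 (base)
P(M) = C(4,0) × 0.57210^4 × 0.42790^0 = 1 × 0.10712425 × 1.0000 = 0.107124
Relative intensity = 0.107124 / 0.359567 × 100 = 29.8

29.8%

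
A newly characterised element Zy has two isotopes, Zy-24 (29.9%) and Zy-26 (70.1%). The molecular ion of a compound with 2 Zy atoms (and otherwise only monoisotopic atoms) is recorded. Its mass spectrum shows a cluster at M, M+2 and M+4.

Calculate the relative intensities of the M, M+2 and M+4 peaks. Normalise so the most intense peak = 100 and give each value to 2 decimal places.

The 2 Zy atoms are independent, so intensities follow the terms of (0.299 + 0.701)^2.
P(M) = 0.299^2 = 0.089401
P(M+2) = 2 × 0.299^1 × 0.701^1 = 0.419198
P(M+4) = 0.701^2 = 0.491401
The M+4 peak is largest (0.491401); scaling to 100 gives 18.19 : 85.31 : 100.00.

18.19 : 85.31 : 100.00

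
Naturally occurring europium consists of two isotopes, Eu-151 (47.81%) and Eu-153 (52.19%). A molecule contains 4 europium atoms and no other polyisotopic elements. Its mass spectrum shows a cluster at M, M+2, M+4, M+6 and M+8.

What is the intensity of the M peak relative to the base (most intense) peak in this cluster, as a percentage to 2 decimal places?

13.99%

Term probabilities: M 0.0522, M+2 0.2281, M+4 0.3736, M+6 0.2719, M+8 0.0742. Base peak = M+4.
P(M+4) = C(4,2) × 0.4781^2 × 0.5219^2 = 6 × 0.22857961 × 0.27237961 = 0.373563 (base)
P(M) = C(4,0) × 0.4781^4 × 0.5219^0 = 1 × 0.05224864 × 1.0000 = 0.052249
Relative intensity = 0.052249 / 0.373563 × 100 = 13.99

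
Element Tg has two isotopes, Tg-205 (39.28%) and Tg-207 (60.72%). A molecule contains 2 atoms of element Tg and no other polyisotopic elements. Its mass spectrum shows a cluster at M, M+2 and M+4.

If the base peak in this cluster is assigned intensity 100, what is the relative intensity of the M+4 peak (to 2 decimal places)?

Term probabilities: M 0.1543, M+2 0.4770, M+4 0.3687. Base peak = M+2.
P(M+2) = C(2,1) × 0.3928^1 × 0.6072^1 = 2 × 0.3928 × 0.6072 = 0.477016 (base)
P(M+4) = C(2,2) × 0.3928^0 × 0.6072^2 = 1 × 1.0000 × 0.36869184 = 0.368692
Relative intensity = 0.368692 / 0.477016 × 100 = 77.29

77.29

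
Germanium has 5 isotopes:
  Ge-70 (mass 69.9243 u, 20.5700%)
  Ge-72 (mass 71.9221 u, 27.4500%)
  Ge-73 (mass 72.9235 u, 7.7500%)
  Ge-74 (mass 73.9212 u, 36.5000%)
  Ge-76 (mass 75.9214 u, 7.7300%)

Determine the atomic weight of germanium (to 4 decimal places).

72.6276 u

Ar = Σ fᵢ·mᵢ = 0.205700 × 69.9243 + 0.274500 × 71.9221 + 0.077500 × 72.9235 + 0.365000 × 73.9212 + 0.077300 × 75.9214
= 14.38343 + 19.74262 + 5.65157 + 26.98124 + 5.86872 = 72.62758 u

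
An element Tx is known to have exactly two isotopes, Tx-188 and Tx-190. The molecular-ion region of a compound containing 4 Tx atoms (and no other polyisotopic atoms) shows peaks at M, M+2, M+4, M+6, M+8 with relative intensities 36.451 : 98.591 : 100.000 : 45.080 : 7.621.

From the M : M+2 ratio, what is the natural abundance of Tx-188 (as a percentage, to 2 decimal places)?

Let p = fractional abundance of Tx-188. I(M+2)/I(M) = [C(4,1)·p^3·(1−p)] / p^4 = 4·(1−p)/p = 98.591/36.451 = 2.7048
(1−p)/p = 2.7048/4 = 0.6762  ⇒  p = 1/(1 + 0.6762) = 0.5966
Tx-188: 59.66%, Tx-190: 40.34%.

59.66%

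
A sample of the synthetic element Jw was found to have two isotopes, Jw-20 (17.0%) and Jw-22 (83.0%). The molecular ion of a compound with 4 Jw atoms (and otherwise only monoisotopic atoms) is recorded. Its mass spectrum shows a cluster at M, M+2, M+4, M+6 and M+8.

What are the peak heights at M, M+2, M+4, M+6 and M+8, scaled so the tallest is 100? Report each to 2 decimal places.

Expanding (0.170 + 0.830)^4:
P(M) = 0.170^4 = 0.000835
P(M+2) = 4 × 0.170^3 × 0.830^1 = 0.016311
P(M+4) = 6 × 0.170^2 × 0.830^2 = 0.119455
P(M+6) = 4 × 0.170^1 × 0.830^3 = 0.388815
P(M+8) = 0.830^4 = 0.474583
The M+8 peak is largest (0.474583); scaling to 100 gives 0.18 : 3.44 : 25.17 : 81.93 : 100.00.

0.18 : 3.44 : 25.17 : 81.93 : 100.00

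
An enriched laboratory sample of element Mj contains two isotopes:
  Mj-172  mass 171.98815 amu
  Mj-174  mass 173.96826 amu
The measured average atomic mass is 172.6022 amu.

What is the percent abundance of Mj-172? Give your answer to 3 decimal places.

68.989%

With x = fraction of Mj-172 (so Mj-174 is 1 − x):
171.98815·x + 173.96826·(1 − x) = 172.6022
(171.98815 − 173.96826)·x = 172.6022 − 173.96826
x = -1.36606 / -1.98011 = 0.68989 → 68.989% Mj-172, 31.011% Mj-174.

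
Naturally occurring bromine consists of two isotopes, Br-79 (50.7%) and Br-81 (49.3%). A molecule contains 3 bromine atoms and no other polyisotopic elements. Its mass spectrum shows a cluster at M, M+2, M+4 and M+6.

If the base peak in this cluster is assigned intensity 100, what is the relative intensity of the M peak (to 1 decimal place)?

Binomial terms of (0.507 + 0.493)^3: M 0.1303, M+2 0.3802, M+4 0.3697, M+6 0.1198 → M+2 is the base peak.
P(M+2) = C(3,1) × 0.507^2 × 0.493^1 = 3 × 0.257049 × 0.4930 = 0.380175 (base)
P(M) = C(3,0) × 0.507^3 × 0.493^0 = 1 × 0.13032384 × 1.0000 = 0.130324
Relative intensity = 0.130324 / 0.380175 × 100 = 34.3

34.3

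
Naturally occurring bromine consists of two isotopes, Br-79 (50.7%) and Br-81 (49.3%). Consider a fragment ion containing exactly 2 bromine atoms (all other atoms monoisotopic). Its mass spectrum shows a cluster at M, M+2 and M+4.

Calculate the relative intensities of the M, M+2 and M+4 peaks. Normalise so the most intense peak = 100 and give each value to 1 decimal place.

51.4 : 100.0 : 48.6

The 2 Br atoms are independent, so intensities follow the terms of (0.507 + 0.493)^2.
P(M) = 0.507^2 = 0.257049
P(M+2) = 2 × 0.507^1 × 0.493^1 = 0.499902
P(M+4) = 0.493^2 = 0.243049
The M+2 peak is largest (0.499902); scaling to 100 gives 51.4 : 100.0 : 48.6.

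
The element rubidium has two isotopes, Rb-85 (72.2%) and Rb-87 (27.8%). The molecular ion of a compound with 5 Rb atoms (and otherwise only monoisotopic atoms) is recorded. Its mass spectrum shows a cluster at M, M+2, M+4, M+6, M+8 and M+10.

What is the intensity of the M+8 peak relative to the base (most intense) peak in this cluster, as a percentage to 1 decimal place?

5.7%

Term probabilities: M 0.1962, M+2 0.3777, M+4 0.2909, M+6 0.1120, M+8 0.0216, M+10 0.0017. Base peak = M+2.
P(M+2) = C(5,1) × 0.722^4 × 0.278^1 = 5 × 0.27173701 × 0.2780 = 0.377714 (base)
P(M+8) = C(5,4) × 0.722^1 × 0.278^4 = 5 × 0.7220 × 0.00597282 = 0.021562
Relative intensity = 0.021562 / 0.377714 × 100 = 5.7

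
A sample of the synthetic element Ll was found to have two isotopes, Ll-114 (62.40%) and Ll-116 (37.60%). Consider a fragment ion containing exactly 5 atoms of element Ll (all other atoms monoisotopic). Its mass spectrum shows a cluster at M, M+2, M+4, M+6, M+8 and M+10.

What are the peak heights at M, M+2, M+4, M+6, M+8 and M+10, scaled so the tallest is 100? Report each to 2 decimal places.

27.54 : 82.98 : 100.00 : 60.26 : 18.15 : 2.19

Each Ll atom is independently Ll-114 (p = 0.6240) or Ll-116 (q = 0.3760); the cluster is the binomial expansion (p + q)^5.
P(M) = 0.6240^5 = 0.094607
P(M+2) = 5 × 0.6240^4 × 0.3760^1 = 0.285034
P(M+4) = 10 × 0.6240^3 × 0.3760^2 = 0.343502
P(M+6) = 10 × 0.6240^2 × 0.3760^3 = 0.206982
P(M+8) = 5 × 0.6240^1 × 0.3760^4 = 0.062360
P(M+10) = 0.3760^5 = 0.007515
The M+4 peak is largest (0.343502); scaling to 100 gives 27.54 : 82.98 : 100.00 : 60.26 : 18.15 : 2.19.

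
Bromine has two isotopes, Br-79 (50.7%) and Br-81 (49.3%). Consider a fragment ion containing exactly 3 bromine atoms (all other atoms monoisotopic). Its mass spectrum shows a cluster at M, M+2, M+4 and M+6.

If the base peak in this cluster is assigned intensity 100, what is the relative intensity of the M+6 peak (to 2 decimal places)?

Binomial terms of (0.507 + 0.493)^3: M 0.1303, M+2 0.3802, M+4 0.3697, M+6 0.1198 → M+2 is the base peak.
P(M+2) = C(3,1) × 0.507^2 × 0.493^1 = 3 × 0.257049 × 0.4930 = 0.380175 (base)
P(M+6) = C(3,3) × 0.507^0 × 0.493^3 = 1 × 1.0000 × 0.11982316 = 0.119823
Relative intensity = 0.119823 / 0.380175 × 100 = 31.52

31.52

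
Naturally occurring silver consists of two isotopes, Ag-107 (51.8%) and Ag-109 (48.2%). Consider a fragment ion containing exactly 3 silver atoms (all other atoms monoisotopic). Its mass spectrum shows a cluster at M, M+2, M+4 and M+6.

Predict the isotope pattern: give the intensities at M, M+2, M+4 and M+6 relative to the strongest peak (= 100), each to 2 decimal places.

35.82 : 100.00 : 93.05 : 28.86

Each Ag atom is independently Ag-107 (p = 0.518) or Ag-109 (q = 0.482); the cluster is the binomial expansion (p + q)^3.
P(M) = 0.518^3 = 0.138992
P(M+2) = 3 × 0.518^2 × 0.482^1 = 0.387997
P(M+4) = 3 × 0.518^1 × 0.482^2 = 0.361031
P(M+6) = 0.482^3 = 0.111980
The M+2 peak is largest (0.387997); scaling to 100 gives 35.82 : 100.00 : 93.05 : 28.86.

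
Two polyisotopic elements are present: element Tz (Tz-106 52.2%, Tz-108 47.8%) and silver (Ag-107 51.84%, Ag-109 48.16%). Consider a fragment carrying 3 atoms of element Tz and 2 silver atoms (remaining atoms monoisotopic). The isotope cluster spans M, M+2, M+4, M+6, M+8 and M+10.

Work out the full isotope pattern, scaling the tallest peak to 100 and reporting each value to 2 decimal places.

Element Tz pattern (n=3): 0.14223665 : 0.39074206 : 0.35780594 : 0.10921535
Silver pattern (n=2): 0.26873856 : 0.49932288 : 0.23193856
Convolve the two distributions (both contribute in 2-u steps):
  M: 0.14223665×0.26873856 = 0.038224
  M+2: 0.14223665×0.49932288 + 0.39074206×0.26873856 = 0.176029
  M+4: 0.14223665×0.23193856 + 0.39074206×0.49932288 + 0.35780594×0.26873856 = 0.324253
  M+6: 0.39074206×0.23193856 + 0.35780594×0.49932288 + 0.10921535×0.26873856 = 0.298639
  M+8: 0.35780594×0.23193856 + 0.10921535×0.49932288 = 0.137523
  M+10: 0.10921535×0.23193856 = 0.025331
Scale to base peak (0.324253) = 100: 11.79 : 54.29 : 100.00 : 92.10 : 42.41 : 7.81

11.79 : 54.29 : 100.00 : 92.10 : 42.41 : 7.81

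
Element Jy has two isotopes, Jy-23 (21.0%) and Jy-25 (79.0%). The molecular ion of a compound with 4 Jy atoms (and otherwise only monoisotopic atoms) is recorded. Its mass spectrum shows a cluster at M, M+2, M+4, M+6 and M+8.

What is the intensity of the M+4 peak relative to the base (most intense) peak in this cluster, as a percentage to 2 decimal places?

39.87%

(0.210 + 0.790)^4 gives M 0.0019, M+2 0.0293, M+4 0.1651, M+6 0.4142, M+8 0.3895; the largest is M+6.
P(M+6) = C(4,3) × 0.210^1 × 0.790^3 = 4 × 0.2100 × 0.493039 = 0.414153 (base)
P(M+4) = C(4,2) × 0.210^2 × 0.790^2 = 6 × 0.0441 × 0.6241 = 0.165137
Relative intensity = 0.165137 / 0.414153 × 100 = 39.87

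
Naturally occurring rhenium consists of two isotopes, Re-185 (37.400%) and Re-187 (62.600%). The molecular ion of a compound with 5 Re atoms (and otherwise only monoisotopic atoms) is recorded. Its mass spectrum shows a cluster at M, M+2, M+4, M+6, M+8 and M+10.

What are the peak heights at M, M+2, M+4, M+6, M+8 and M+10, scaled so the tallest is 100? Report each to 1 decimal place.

2.1 : 17.8 : 59.7 : 100.0 : 83.7 : 28.0

The 5 Re atoms are independent, so intensities follow the terms of (0.37400 + 0.62600)^5.
P(M) = 0.37400^5 = 0.007317
P(M+2) = 5 × 0.37400^4 × 0.62600^1 = 0.061239
P(M+4) = 10 × 0.37400^3 × 0.62600^2 = 0.205005
P(M+6) = 10 × 0.37400^2 × 0.62600^3 = 0.343136
P(M+8) = 5 × 0.37400^1 × 0.62600^4 = 0.287170
P(M+10) = 0.62600^5 = 0.096133
The M+6 peak is largest (0.343136); scaling to 100 gives 2.1 : 17.8 : 59.7 : 100.0 : 83.7 : 28.0.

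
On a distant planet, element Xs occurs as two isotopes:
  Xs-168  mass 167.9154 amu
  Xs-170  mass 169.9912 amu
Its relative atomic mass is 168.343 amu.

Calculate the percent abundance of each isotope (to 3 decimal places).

Let x be the fractional abundance of Xs-168; then Xs-170 has abundance 1 − x.
167.9154·x + 169.9912·(1 − x) = 168.343
(167.9154 − 169.9912)·x = 168.343 − 169.9912
x = -1.6482 / -2.0758 = 0.79401 → 79.401% Xs-168, 20.599% Xs-170.

Xs-168: 79.401%, Xs-170: 20.599%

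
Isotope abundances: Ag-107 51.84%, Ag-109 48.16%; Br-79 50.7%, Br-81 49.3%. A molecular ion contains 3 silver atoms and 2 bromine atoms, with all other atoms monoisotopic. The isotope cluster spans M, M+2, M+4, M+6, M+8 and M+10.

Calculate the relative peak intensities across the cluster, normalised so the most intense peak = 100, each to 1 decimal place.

Silver pattern (n=3): 0.13931407 : 0.38827347 : 0.36071085 : 0.11170161
Bromine pattern (n=2): 0.257049 : 0.499902 : 0.243049
Convolve the two distributions (both contribute in 2-u steps):
  M: 0.13931407×0.257049 = 0.035811
  M+2: 0.13931407×0.499902 + 0.38827347×0.257049 = 0.169449
  M+4: 0.13931407×0.243049 + 0.38827347×0.499902 + 0.36071085×0.257049 = 0.320679
  M+6: 0.38827347×0.243049 + 0.36071085×0.499902 + 0.11170161×0.257049 = 0.303402
  M+8: 0.36071085×0.243049 + 0.11170161×0.499902 = 0.143510
  M+10: 0.11170161×0.243049 = 0.027149
Scale to base peak (0.320679) = 100: 11.2 : 52.8 : 100.0 : 94.6 : 44.8 : 8.5

11.2 : 52.8 : 100.0 : 94.6 : 44.8 : 8.5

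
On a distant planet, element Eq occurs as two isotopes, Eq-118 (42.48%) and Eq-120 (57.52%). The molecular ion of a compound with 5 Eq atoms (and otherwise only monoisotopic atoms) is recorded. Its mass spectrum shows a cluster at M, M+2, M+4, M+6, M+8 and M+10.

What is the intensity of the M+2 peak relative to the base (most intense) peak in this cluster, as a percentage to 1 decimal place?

27.3%

Term probabilities: M 0.0138, M+2 0.0937, M+4 0.2536, M+6 0.3434, M+8 0.2325, M+10 0.0630. Base peak = M+6.
P(M+6) = C(5,3) × 0.4248^2 × 0.5752^3 = 10 × 0.18045504 × 0.19030782 = 0.343420 (base)
P(M+2) = C(5,1) × 0.4248^4 × 0.5752^1 = 5 × 0.03256402 × 0.5752 = 0.093654
Relative intensity = 0.093654 / 0.343420 × 100 = 27.3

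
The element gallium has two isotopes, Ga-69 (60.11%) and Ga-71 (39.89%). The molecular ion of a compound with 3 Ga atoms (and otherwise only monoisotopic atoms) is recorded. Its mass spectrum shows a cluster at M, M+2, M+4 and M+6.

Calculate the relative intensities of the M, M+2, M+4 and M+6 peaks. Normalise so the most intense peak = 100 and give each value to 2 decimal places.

50.23 : 100.00 : 66.36 : 14.68

The 3 Ga atoms are independent, so intensities follow the terms of (0.6011 + 0.3989)^3.
P(M) = 0.6011^3 = 0.217190
P(M+2) = 3 × 0.6011^2 × 0.3989^1 = 0.432393
P(M+4) = 3 × 0.6011^1 × 0.3989^2 = 0.286943
P(M+6) = 0.3989^3 = 0.063473
The M+2 peak is largest (0.432393); scaling to 100 gives 50.23 : 100.00 : 66.36 : 14.68.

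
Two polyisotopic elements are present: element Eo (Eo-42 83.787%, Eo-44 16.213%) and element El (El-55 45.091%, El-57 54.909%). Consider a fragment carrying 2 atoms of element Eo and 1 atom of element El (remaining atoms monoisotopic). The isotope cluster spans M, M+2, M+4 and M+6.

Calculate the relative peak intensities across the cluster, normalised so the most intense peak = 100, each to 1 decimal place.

62.3 : 100.0 : 31.7 : 2.8

Element Eo pattern (n=2): 0.70202614 : 0.27168773 : 0.02628614
Element El pattern (n=1): 0.45091 : 0.54909
Convolve the two distributions (both contribute in 2-u steps):
  M: 0.70202614×0.45091 = 0.316551
  M+2: 0.70202614×0.54909 + 0.27168773×0.45091 = 0.507982
  M+4: 0.27168773×0.54909 + 0.02628614×0.45091 = 0.161034
  M+6: 0.02628614×0.54909 = 0.014433
Scale to base peak (0.507982) = 100: 62.3 : 100.0 : 31.7 : 2.8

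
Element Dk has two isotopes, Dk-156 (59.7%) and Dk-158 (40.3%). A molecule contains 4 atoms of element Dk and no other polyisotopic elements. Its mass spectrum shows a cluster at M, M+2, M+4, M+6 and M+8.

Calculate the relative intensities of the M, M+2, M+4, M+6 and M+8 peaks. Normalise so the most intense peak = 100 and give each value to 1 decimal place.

Expanding (0.597 + 0.403)^4:
P(M) = 0.597^4 = 0.127027
P(M+2) = 4 × 0.597^3 × 0.403^1 = 0.342995
P(M+4) = 6 × 0.597^2 × 0.403^2 = 0.347304
P(M+6) = 4 × 0.597^1 × 0.403^3 = 0.156297
P(M+8) = 0.403^4 = 0.026377
The M+4 peak is largest (0.347304); scaling to 100 gives 36.6 : 98.8 : 100.0 : 45.0 : 7.6.

36.6 : 98.8 : 100.0 : 45.0 : 7.6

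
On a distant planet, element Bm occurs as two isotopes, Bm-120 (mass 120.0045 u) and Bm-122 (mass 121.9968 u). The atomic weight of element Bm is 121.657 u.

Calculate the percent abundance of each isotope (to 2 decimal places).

With x = fraction of Bm-120 (so Bm-122 is 1 − x):
120.0045·x + 121.9968·(1 − x) = 121.657
(120.0045 − 121.9968)·x = 121.657 − 121.9968
x = -0.3398 / -1.9923 = 0.17056 → 17.06% Bm-120, 82.94% Bm-122.

Bm-120: 17.06%, Bm-122: 82.94%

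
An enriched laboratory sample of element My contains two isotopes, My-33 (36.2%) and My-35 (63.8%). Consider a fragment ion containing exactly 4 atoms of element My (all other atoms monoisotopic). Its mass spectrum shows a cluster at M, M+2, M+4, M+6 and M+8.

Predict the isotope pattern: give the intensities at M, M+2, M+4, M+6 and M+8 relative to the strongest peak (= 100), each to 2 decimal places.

4.57 : 32.19 : 85.11 : 100.00 : 44.06

Expanding (0.362 + 0.638)^4:
P(M) = 0.362^4 = 0.017173
P(M+2) = 4 × 0.362^3 × 0.638^1 = 0.121062
P(M+4) = 6 × 0.362^2 × 0.638^2 = 0.320044
P(M+6) = 4 × 0.362^1 × 0.638^3 = 0.376037
P(M+8) = 0.638^4 = 0.165685
The M+6 peak is largest (0.376037); scaling to 100 gives 4.57 : 32.19 : 85.11 : 100.00 : 44.06.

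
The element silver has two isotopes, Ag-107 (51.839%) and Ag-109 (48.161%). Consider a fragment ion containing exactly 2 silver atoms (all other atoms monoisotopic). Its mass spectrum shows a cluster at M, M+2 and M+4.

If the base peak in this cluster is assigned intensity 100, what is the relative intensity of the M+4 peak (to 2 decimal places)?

(0.51839 + 0.48161)^2 gives M 0.2687, M+2 0.4993, M+4 0.2319; the largest is M+2.
P(M+2) = C(2,1) × 0.51839^1 × 0.48161^1 = 2 × 0.51839 × 0.48161 = 0.499324 (base)
P(M+4) = C(2,2) × 0.51839^0 × 0.48161^2 = 1 × 1.0000 × 0.23194819 = 0.231948
Relative intensity = 0.231948 / 0.499324 × 100 = 46.45

46.45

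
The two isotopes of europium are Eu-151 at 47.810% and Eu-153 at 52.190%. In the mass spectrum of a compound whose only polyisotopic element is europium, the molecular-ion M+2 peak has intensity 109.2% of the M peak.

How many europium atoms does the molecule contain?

The M+2/M ratio from n Eu atoms is n · q/p = n · 0.52190/0.47810.
n = 1.092 × 0.47810/0.52190 = 1.00 ≈ 1

1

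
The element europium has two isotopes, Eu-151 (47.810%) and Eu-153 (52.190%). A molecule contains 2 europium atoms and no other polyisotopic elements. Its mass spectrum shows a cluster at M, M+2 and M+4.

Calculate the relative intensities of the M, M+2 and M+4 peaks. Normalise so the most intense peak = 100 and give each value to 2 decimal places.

45.80 : 100.00 : 54.58

Each Eu atom is independently Eu-151 (p = 0.47810) or Eu-153 (q = 0.52190); the cluster is the binomial expansion (p + q)^2.
P(M) = 0.47810^2 = 0.228580
P(M+2) = 2 × 0.47810^1 × 0.52190^1 = 0.499041
P(M+4) = 0.52190^2 = 0.272380
The M+2 peak is largest (0.499041); scaling to 100 gives 45.80 : 100.00 : 54.58.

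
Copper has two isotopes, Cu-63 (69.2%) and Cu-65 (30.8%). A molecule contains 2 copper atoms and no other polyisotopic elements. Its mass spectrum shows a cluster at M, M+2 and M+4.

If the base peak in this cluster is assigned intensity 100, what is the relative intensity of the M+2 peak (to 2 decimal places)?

89.02

Binomial terms of (0.692 + 0.308)^2: M 0.4789, M+2 0.4263, M+4 0.0949 → M is the base peak.
P(M) = C(2,0) × 0.692^2 × 0.308^0 = 1 × 0.478864 × 1.0000 = 0.478864 (base)
P(M+2) = C(2,1) × 0.692^1 × 0.308^1 = 2 × 0.6920 × 0.3080 = 0.426272
Relative intensity = 0.426272 / 0.478864 × 100 = 89.02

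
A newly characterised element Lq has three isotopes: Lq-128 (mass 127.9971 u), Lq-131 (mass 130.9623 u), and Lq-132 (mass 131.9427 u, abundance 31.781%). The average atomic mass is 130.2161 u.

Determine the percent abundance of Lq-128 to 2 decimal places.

35.67%

The remaining 68.219% is split between Lq-128 (fraction x) and Lq-131 (fraction 0.68219 − x).
Substituting: 127.9971x + 130.9623(0.68219 − x) = 88.283390513
(127.9971 − 130.9623)x = -1.057780924  ⇒  x = 0.35673, y = 0.32546
Lq-128: 35.67%, Lq-131: 32.55%.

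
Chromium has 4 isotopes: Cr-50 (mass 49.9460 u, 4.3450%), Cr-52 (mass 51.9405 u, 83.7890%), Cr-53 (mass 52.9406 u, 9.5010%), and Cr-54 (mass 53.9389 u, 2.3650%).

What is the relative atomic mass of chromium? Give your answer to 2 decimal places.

52.00 u

The abundance-weighted mean is 0.043450 × 49.9460 + 0.837890 × 51.9405 + 0.095010 × 52.9406 + 0.023650 × 53.9389
= 2.17015 + 43.52043 + 5.02989 + 1.27565 = 51.99612 u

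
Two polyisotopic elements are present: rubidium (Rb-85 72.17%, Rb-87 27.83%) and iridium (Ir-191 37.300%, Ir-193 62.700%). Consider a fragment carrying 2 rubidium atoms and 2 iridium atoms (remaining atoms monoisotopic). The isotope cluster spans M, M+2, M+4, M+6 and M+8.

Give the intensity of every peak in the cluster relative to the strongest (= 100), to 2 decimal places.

17.96 : 74.24 : 100.00 : 48.12 : 7.55

Rubidium pattern (n=2): 0.52085089 : 0.40169822 : 0.07745089
Iridium pattern (n=2): 0.139129 : 0.467742 : 0.393129
Convolve the two distributions (both contribute in 2-u steps):
  M: 0.52085089×0.139129 = 0.072465
  M+2: 0.52085089×0.467742 + 0.40169822×0.139129 = 0.299512
  M+4: 0.52085089×0.393129 + 0.40169822×0.467742 + 0.07745089×0.139129 = 0.403428
  M+6: 0.40169822×0.393129 + 0.07745089×0.467742 = 0.194146
  M+8: 0.07745089×0.393129 = 0.030448
Scale to base peak (0.403428) = 100: 17.96 : 74.24 : 100.00 : 48.12 : 7.55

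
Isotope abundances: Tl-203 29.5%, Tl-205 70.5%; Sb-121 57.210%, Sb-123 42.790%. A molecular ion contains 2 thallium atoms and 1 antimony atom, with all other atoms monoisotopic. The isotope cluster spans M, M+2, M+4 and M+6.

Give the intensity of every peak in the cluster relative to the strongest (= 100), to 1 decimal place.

10.8 : 59.5 : 100.0 : 46.0

Thallium pattern (n=2): 0.087025 : 0.41595 : 0.497025
Antimony pattern (n=1): 0.5721 : 0.4279
Convolve the two distributions (both contribute in 2-u steps):
  M: 0.087025×0.5721 = 0.049787
  M+2: 0.087025×0.4279 + 0.41595×0.5721 = 0.275203
  M+4: 0.41595×0.4279 + 0.497025×0.5721 = 0.462333
  M+6: 0.497025×0.4279 = 0.212677
Scale to base peak (0.462333) = 100: 10.8 : 59.5 : 100.0 : 46.0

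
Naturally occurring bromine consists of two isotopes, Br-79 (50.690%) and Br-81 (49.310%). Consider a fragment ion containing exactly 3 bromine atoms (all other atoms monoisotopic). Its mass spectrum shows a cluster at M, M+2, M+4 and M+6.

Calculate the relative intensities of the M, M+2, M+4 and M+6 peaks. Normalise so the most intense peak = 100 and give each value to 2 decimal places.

34.27 : 100.00 : 97.28 : 31.54

The 3 Br atoms are independent, so intensities follow the terms of (0.50690 + 0.49310)^3.
P(M) = 0.50690^3 = 0.130247
P(M+2) = 3 × 0.50690^2 × 0.49310^1 = 0.380103
P(M+4) = 3 × 0.50690^1 × 0.49310^2 = 0.369755
P(M+6) = 0.49310^3 = 0.119896
The M+2 peak is largest (0.380103); scaling to 100 gives 34.27 : 100.00 : 97.28 : 31.54.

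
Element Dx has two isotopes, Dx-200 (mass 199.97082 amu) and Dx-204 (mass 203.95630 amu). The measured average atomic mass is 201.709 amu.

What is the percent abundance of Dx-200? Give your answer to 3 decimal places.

56.387%

Writing the weighted mean with unknown fraction x of Dx-200:
199.97082·x + 203.95630·(1 − x) = 201.709
(199.97082 − 203.95630)·x = 201.709 − 203.95630
x = -2.24730 / -3.98548 = 0.56387 → 56.387% Dx-200, 43.613% Dx-204.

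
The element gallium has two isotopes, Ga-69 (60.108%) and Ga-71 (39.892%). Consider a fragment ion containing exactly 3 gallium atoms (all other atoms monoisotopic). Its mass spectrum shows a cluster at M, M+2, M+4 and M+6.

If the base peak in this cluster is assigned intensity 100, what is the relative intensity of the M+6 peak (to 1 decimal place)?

Term probabilities: M 0.2172, M+2 0.4324, M+4 0.2870, M+6 0.0635. Base peak = M+2.
P(M+2) = C(3,1) × 0.60108^2 × 0.39892^1 = 3 × 0.36129717 × 0.39892 = 0.432386 (base)
P(M+6) = C(3,3) × 0.60108^0 × 0.39892^3 = 1 × 1.0000 × 0.063483 = 0.063483
Relative intensity = 0.063483 / 0.432386 × 100 = 14.7

14.7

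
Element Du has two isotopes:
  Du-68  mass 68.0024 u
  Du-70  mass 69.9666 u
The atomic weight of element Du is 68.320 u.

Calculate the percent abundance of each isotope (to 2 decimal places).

Writing the weighted mean with unknown fraction x of Du-68:
68.0024·x + 69.9666·(1 − x) = 68.320
(68.0024 − 69.9666)·x = 68.320 − 69.9666
x = -1.6466 / -1.9642 = 0.83831 → 83.83% Du-68, 16.17% Du-70.

Du-68: 83.83%, Du-70: 16.17%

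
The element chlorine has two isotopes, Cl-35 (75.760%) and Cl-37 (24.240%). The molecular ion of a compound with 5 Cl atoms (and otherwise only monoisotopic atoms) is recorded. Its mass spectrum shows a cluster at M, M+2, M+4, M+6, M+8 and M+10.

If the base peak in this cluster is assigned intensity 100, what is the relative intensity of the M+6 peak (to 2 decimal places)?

(0.75760 + 0.24240)^5 gives M 0.2496, M+2 0.3993, M+4 0.2555, M+6 0.0817, M+8 0.0131, M+10 0.0008; the largest is M+2.
P(M+2) = C(5,1) × 0.75760^4 × 0.24240^1 = 5 × 0.32942751 × 0.2424 = 0.399266 (base)
P(M+6) = C(5,3) × 0.75760^2 × 0.24240^3 = 10 × 0.57395776 × 0.01424288 = 0.081748
Relative intensity = 0.081748 / 0.399266 × 100 = 20.47

20.47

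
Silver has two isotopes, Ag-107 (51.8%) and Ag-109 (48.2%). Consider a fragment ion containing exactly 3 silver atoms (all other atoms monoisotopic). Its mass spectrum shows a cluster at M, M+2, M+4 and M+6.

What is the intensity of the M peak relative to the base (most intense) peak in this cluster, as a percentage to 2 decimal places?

Term probabilities: M 0.1390, M+2 0.3880, M+4 0.3610, M+6 0.1120. Base peak = M+2.
P(M+2) = C(3,1) × 0.518^2 × 0.482^1 = 3 × 0.268324 × 0.4820 = 0.387997 (base)
P(M) = C(3,0) × 0.518^3 × 0.482^0 = 1 × 0.13899183 × 1.0000 = 0.138992
Relative intensity = 0.138992 / 0.387997 × 100 = 35.82

35.82%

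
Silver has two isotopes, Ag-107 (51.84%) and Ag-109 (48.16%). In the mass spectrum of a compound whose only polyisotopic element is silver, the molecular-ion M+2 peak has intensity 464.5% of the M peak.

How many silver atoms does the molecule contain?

5

With n Ag atoms, P(M+2)/P(M) = C(n,1)·p^(n−1)q / p^n = n·q/p = n · 0.4816/0.5184.
n = 4.645 × 0.5184/0.4816 = 5.00 ≈ 5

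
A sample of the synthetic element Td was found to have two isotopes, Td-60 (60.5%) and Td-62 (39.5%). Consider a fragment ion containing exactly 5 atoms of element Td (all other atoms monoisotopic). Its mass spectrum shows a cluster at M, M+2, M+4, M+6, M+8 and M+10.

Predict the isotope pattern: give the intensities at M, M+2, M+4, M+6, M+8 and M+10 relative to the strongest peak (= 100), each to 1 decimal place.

23.5 : 76.6 : 100.0 : 65.3 : 21.3 : 2.8

Expanding (0.605 + 0.395)^5:
P(M) = 0.605^5 = 0.081054
P(M+2) = 5 × 0.605^4 × 0.395^1 = 0.264599
P(M+4) = 10 × 0.605^3 × 0.395^2 = 0.345510
P(M+6) = 10 × 0.605^2 × 0.395^3 = 0.225581
P(M+8) = 5 × 0.605^1 × 0.395^4 = 0.073640
P(M+10) = 0.395^5 = 0.009616
The M+4 peak is largest (0.345510); scaling to 100 gives 23.5 : 76.6 : 100.0 : 65.3 : 21.3 : 2.8.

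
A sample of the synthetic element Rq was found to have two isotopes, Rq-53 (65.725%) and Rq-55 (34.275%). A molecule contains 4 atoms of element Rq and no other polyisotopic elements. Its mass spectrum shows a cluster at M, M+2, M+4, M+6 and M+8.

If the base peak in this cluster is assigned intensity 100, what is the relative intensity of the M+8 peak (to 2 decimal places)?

(0.65725 + 0.34275)^4 gives M 0.1866, M+2 0.3893, M+4 0.3045, M+6 0.1059, M+8 0.0138; the largest is M+2.
P(M+2) = C(4,1) × 0.65725^3 × 0.34275^1 = 4 × 0.28391725 × 0.34275 = 0.389251 (base)
P(M+8) = C(4,4) × 0.65725^0 × 0.34275^4 = 1 × 1.0000 × 0.01380098 = 0.013801
Relative intensity = 0.013801 / 0.389251 × 100 = 3.55

3.55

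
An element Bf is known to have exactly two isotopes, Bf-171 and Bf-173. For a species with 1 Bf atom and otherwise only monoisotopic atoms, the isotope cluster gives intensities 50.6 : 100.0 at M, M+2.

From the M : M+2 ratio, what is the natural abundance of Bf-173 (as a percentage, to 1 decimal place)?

66.4%

Write p for the Bf-171 fraction. I(M+2)/I(M) = [C(1,1)·p^0·(1−p)] / p^1 = 1·(1−p)/p = 100.0/50.6 = 1.9763
(1−p)/p = 1.9763/1 = 1.9763  ⇒  p = 1/(1 + 1.9763) = 0.3360
Bf-171: 33.6%, Bf-173: 66.4%.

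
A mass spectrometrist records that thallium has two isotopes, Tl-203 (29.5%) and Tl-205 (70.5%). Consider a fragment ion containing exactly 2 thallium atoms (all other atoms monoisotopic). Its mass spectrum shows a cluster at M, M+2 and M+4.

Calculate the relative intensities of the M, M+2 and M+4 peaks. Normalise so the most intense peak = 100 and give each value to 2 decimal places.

Expanding (0.295 + 0.705)^2:
P(M) = 0.295^2 = 0.087025
P(M+2) = 2 × 0.295^1 × 0.705^1 = 0.415950
P(M+4) = 0.705^2 = 0.497025
The M+4 peak is largest (0.497025); scaling to 100 gives 17.51 : 83.69 : 100.00.

17.51 : 83.69 : 100.00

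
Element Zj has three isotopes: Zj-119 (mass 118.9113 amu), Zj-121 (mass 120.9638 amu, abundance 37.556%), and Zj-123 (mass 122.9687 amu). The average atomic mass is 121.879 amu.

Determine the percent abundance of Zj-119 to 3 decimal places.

8.299%

The remaining 62.444% is split between Zj-119 (fraction x) and Zj-123 (fraction 0.62444 − x).
Substituting: 118.9113x + 122.9687(0.62444 − x) = 76.449835272
(118.9113 − 122.9687)x = -0.336739756  ⇒  x = 0.08299, y = 0.54145
Zj-119: 8.299%, Zj-123: 54.145%.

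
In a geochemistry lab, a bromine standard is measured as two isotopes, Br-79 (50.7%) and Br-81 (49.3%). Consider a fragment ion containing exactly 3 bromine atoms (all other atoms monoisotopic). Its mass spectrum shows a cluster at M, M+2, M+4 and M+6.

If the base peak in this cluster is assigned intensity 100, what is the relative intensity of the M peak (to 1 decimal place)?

Binomial terms of (0.507 + 0.493)^3: M 0.1303, M+2 0.3802, M+4 0.3697, M+6 0.1198 → M+2 is the base peak.
P(M+2) = C(3,1) × 0.507^2 × 0.493^1 = 3 × 0.257049 × 0.4930 = 0.380175 (base)
P(M) = C(3,0) × 0.507^3 × 0.493^0 = 1 × 0.13032384 × 1.0000 = 0.130324
Relative intensity = 0.130324 / 0.380175 × 100 = 34.3

34.3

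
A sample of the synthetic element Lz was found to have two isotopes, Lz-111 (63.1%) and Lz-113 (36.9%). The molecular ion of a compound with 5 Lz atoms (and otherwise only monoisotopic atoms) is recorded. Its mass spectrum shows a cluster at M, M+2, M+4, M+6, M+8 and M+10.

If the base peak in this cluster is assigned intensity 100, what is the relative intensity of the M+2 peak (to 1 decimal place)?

Binomial terms of (0.631 + 0.369)^5: M 0.1000, M+2 0.2925, M+4 0.3421, M+6 0.2000, M+8 0.0585, M+10 0.0068 → M+4 is the base peak.
P(M+4) = C(5,2) × 0.631^3 × 0.369^2 = 10 × 0.25123959 × 0.136161 = 0.342090 (base)
P(M+2) = C(5,1) × 0.631^4 × 0.369^1 = 5 × 0.15853218 × 0.3690 = 0.292492
Relative intensity = 0.292492 / 0.342090 × 100 = 85.5

85.5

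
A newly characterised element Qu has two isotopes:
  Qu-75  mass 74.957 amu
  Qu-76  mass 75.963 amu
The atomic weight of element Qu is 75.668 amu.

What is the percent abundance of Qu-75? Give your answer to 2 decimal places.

Let x be the fractional abundance of Qu-75; then Qu-76 has abundance 1 − x.
74.957·x + 75.963·(1 − x) = 75.668
(74.957 − 75.963)·x = 75.668 − 75.963
x = -0.295 / -1.006 = 0.29324 → 29.32% Qu-75, 70.68% Qu-76.

29.32%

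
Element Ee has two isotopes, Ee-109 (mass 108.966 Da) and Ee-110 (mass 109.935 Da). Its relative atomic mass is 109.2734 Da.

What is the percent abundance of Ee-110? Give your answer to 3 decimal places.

31.723%

Writing the weighted mean with unknown fraction x of Ee-109:
108.966·x + 109.935·(1 − x) = 109.2734
(108.966 − 109.935)·x = 109.2734 − 109.935
x = -0.6616 / -0.969 = 0.68277 → 68.277% Ee-109, 31.723% Ee-110.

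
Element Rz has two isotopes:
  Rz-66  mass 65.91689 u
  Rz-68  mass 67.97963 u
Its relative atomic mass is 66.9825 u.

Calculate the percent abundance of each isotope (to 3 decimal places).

Rz-66: 48.340%, Rz-68: 51.660%

With x = fraction of Rz-66 (so Rz-68 is 1 − x):
65.91689·x + 67.97963·(1 − x) = 66.9825
(65.91689 − 67.97963)·x = 66.9825 − 67.97963
x = -0.99713 / -2.06274 = 0.48340 → 48.340% Rz-66, 51.660% Rz-68.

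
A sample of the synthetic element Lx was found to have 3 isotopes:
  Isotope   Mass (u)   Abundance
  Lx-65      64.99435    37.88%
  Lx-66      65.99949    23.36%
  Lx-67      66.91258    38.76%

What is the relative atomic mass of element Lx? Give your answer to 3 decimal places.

Weight each isotope mass by its fractional abundance: 0.3788 × 64.99435 + 0.2336 × 65.99949 + 0.3876 × 66.91258
= 24.619860 + 15.417481 + 25.935316 = 65.972657 u

65.973 u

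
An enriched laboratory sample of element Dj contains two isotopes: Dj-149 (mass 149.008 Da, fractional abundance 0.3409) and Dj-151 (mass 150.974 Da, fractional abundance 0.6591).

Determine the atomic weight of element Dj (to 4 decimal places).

Weight each isotope mass by its fractional abundance: 0.3409 × 149.008 + 0.6591 × 150.974
= 50.79683 + 99.50696 = 150.30379 Da

150.3038 Da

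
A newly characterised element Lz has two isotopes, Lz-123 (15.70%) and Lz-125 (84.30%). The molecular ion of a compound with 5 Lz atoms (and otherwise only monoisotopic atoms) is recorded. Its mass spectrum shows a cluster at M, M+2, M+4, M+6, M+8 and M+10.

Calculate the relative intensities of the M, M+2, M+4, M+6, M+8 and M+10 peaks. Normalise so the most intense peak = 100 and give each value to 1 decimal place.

Expanding (0.1570 + 0.8430)^5:
P(M) = 0.1570^5 = 0.000095
P(M+2) = 5 × 0.1570^4 × 0.8430^1 = 0.002561
P(M+4) = 10 × 0.1570^3 × 0.8430^2 = 0.027501
P(M+6) = 10 × 0.1570^2 × 0.8430^3 = 0.147667
P(M+8) = 5 × 0.1570^1 × 0.8430^4 = 0.396442
P(M+10) = 0.8430^5 = 0.425734
The M+10 peak is largest (0.425734); scaling to 100 gives 0.0 : 0.6 : 6.5 : 34.7 : 93.1 : 100.0.

0.0 : 0.6 : 6.5 : 34.7 : 93.1 : 100.0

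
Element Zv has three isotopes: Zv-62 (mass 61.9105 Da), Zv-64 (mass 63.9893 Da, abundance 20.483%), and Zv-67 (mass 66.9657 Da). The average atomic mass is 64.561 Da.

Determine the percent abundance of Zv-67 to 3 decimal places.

Let x and y be the fractions of Zv-62 and Zv-67. Then x + y = 1 − 0.20483 = 0.79517 and 61.9105x + 66.9657y = 64.561 − 0.20483×63.9893 = 51.454071681.
Substituting: 61.9105x + 66.9657(0.79517 − x) = 51.454071681
(61.9105 − 66.9657)x = -1.795043988  ⇒  x = 0.35509, y = 0.44008
Zv-62: 35.509%, Zv-67: 44.008%.

44.008%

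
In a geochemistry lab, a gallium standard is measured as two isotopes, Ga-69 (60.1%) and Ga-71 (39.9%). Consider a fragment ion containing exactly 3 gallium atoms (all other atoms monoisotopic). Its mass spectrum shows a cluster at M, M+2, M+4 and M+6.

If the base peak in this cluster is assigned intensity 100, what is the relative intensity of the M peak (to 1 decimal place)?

Term probabilities: M 0.2171, M+2 0.4324, M+4 0.2870, M+6 0.0635. Base peak = M+2.
P(M+2) = C(3,1) × 0.601^2 × 0.399^1 = 3 × 0.361201 × 0.3990 = 0.432358 (base)
P(M) = C(3,0) × 0.601^3 × 0.399^0 = 1 × 0.2170818 × 1.0000 = 0.217082
Relative intensity = 0.217082 / 0.432358 × 100 = 50.2

50.2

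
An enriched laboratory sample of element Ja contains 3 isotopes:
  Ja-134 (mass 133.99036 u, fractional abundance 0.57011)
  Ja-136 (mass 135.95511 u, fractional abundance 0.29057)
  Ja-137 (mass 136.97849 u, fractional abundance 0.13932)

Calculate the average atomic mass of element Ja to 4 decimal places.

134.9776 u

Weight each isotope mass by its fractional abundance: 0.57011 × 133.99036 + 0.29057 × 135.95511 + 0.13932 × 136.97849
= 76.389244 + 39.504476 + 19.083843 = 134.977563 u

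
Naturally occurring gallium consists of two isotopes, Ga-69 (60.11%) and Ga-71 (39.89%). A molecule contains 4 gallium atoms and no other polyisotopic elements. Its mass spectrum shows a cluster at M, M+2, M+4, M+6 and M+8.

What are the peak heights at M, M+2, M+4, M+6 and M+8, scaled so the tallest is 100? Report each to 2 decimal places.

37.67 : 100.00 : 99.54 : 44.04 : 7.31

Expanding (0.6011 + 0.3989)^4:
P(M) = 0.6011^4 = 0.130553
P(M+2) = 4 × 0.6011^3 × 0.3989^1 = 0.346549
P(M+4) = 6 × 0.6011^2 × 0.3989^2 = 0.344963
P(M+6) = 4 × 0.6011^1 × 0.3989^3 = 0.152616
P(M+8) = 0.3989^4 = 0.025320
The M+2 peak is largest (0.346549); scaling to 100 gives 37.67 : 100.00 : 99.54 : 44.04 : 7.31.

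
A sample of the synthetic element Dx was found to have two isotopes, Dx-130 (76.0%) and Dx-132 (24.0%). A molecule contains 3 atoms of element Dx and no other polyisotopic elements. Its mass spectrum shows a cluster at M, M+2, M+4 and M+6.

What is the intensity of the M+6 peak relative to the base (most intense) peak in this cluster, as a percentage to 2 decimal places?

Term probabilities: M 0.4390, M+2 0.4159, M+4 0.1313, M+6 0.0138. Base peak = M.
P(M) = C(3,0) × 0.760^3 × 0.240^0 = 1 × 0.438976 × 1.0000 = 0.438976 (base)
P(M+6) = C(3,3) × 0.760^0 × 0.240^3 = 1 × 1.0000 × 0.013824 = 0.013824
Relative intensity = 0.013824 / 0.438976 × 100 = 3.15

3.15%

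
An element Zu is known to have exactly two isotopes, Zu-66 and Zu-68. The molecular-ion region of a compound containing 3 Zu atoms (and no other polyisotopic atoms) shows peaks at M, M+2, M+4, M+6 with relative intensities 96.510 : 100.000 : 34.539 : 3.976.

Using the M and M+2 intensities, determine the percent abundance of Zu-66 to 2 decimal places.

If p is the fraction of Zu that is Zu-66, then I(M+2)/I(M) = [C(3,1)·p^2·(1−p)] / p^3 = 3·(1−p)/p = 100.000/96.510 = 1.0362
(1−p)/p = 1.0362/3 = 0.3454  ⇒  p = 1/(1 + 0.3454) = 0.7433
Zu-66: 74.33%, Zu-68: 25.67%.

74.33%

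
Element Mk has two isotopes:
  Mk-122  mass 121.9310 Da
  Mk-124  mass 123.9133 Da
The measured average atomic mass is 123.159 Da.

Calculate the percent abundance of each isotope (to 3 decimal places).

Mk-122: 38.052%, Mk-124: 61.948%

With x = fraction of Mk-122 (so Mk-124 is 1 − x):
121.9310·x + 123.9133·(1 − x) = 123.159
(121.9310 − 123.9133)·x = 123.159 − 123.9133
x = -0.7543 / -1.9823 = 0.38052 → 38.052% Mk-122, 61.948% Mk-124.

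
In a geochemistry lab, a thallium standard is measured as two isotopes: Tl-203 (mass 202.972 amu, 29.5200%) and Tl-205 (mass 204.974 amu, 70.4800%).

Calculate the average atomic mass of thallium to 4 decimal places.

204.3830 amu

The abundance-weighted mean is 0.295200 × 202.972 + 0.704800 × 204.974
= 59.91733 + 144.46568 = 204.38301 amu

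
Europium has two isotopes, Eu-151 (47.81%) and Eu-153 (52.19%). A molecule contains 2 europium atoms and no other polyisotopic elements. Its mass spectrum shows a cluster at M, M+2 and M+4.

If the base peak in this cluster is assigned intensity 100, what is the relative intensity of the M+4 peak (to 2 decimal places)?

Binomial terms of (0.4781 + 0.5219)^2: M 0.2286, M+2 0.4990, M+4 0.2724 → M+2 is the base peak.
P(M+2) = C(2,1) × 0.4781^1 × 0.5219^1 = 2 × 0.4781 × 0.5219 = 0.499041 (base)
P(M+4) = C(2,2) × 0.4781^0 × 0.5219^2 = 1 × 1.0000 × 0.27237961 = 0.272380
Relative intensity = 0.272380 / 0.499041 × 100 = 54.58

54.58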